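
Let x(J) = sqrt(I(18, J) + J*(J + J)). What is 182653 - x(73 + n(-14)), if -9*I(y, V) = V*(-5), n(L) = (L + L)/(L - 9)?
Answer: 182653 - sqrt(52645587)/69 ≈ 1.8255e+5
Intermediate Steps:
n(L) = 2*L/(-9 + L) (n(L) = (2*L)/(-9 + L) = 2*L/(-9 + L))
I(y, V) = 5*V/9 (I(y, V) = -V*(-5)/9 = -(-5)*V/9 = 5*V/9)
x(J) = sqrt(2*J**2 + 5*J/9) (x(J) = sqrt(5*J/9 + J*(J + J)) = sqrt(5*J/9 + J*(2*J)) = sqrt(5*J/9 + 2*J**2) = sqrt(2*J**2 + 5*J/9))
182653 - x(73 + n(-14)) = 182653 - sqrt((73 + 2*(-14)/(-9 - 14))*(5 + 18*(73 + 2*(-14)/(-9 - 14))))/3 = 182653 - sqrt((73 + 2*(-14)/(-23))*(5 + 18*(73 + 2*(-14)/(-23))))/3 = 182653 - sqrt((73 + 2*(-14)*(-1/23))*(5 + 18*(73 + 2*(-14)*(-1/23))))/3 = 182653 - sqrt((73 + 28/23)*(5 + 18*(73 + 28/23)))/3 = 182653 - sqrt(1707*(5 + 18*(1707/23))/23)/3 = 182653 - sqrt(1707*(5 + 30726/23)/23)/3 = 182653 - sqrt((1707/23)*(30841/23))/3 = 182653 - sqrt(52645587/529)/3 = 182653 - sqrt(52645587)/23/3 = 182653 - sqrt(52645587)/69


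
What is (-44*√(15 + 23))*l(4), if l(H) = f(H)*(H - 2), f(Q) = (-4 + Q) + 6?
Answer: -528*√38 ≈ -3254.8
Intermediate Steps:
f(Q) = 2 + Q
l(H) = (-2 + H)*(2 + H) (l(H) = (2 + H)*(H - 2) = (2 + H)*(-2 + H) = (-2 + H)*(2 + H))
(-44*√(15 + 23))*l(4) = (-44*√(15 + 23))*(-4 + 4²) = (-44*√38)*(-4 + 16) = -44*√38*12 = -528*√38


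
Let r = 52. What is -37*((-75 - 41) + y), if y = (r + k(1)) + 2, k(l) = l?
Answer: 2257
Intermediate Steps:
y = 55 (y = (52 + 1) + 2 = 53 + 2 = 55)
-37*((-75 - 41) + y) = -37*((-75 - 41) + 55) = -37*(-116 + 55) = -37*(-61) = 2257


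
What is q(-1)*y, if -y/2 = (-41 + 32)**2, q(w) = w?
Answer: 162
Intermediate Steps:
y = -162 (y = -2*(-41 + 32)**2 = -2*(-9)**2 = -2*81 = -162)
q(-1)*y = -1*(-162) = 162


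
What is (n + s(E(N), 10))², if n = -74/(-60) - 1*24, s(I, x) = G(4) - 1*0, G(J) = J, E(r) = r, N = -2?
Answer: 316969/900 ≈ 352.19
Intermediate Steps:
s(I, x) = 4 (s(I, x) = 4 - 1*0 = 4 + 0 = 4)
n = -683/30 (n = -74*(-1/60) - 24 = 37/30 - 24 = -683/30 ≈ -22.767)
(n + s(E(N), 10))² = (-683/30 + 4)² = (-563/30)² = 316969/900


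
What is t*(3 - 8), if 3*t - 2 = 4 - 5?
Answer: -5/3 ≈ -1.6667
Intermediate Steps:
t = 1/3 (t = 2/3 + (4 - 5)/3 = 2/3 + (1/3)*(-1) = 2/3 - 1/3 = 1/3 ≈ 0.33333)
t*(3 - 8) = (3 - 8)/3 = (1/3)*(-5) = -5/3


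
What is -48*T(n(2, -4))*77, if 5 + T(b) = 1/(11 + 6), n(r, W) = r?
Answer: 310464/17 ≈ 18263.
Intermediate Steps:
T(b) = -84/17 (T(b) = -5 + 1/(11 + 6) = -5 + 1/17 = -84/17)
-48*T(n(2, -4))*77 = -48*(-84/17)*77 = (4032/17)*77 = 310464/17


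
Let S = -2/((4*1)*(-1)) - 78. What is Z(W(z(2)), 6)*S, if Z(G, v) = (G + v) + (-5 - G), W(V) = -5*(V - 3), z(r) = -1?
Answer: -155/2 ≈ -77.500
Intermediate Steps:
W(V) = 15 - 5*V (W(V) = -5*(-3 + V) = 15 - 5*V)
Z(G, v) = -5 + v
S = -155/2 (S = -2/(4*(-1)) - 78 = -2/(-4) - 78 = -2*(-1/4) - 78 = 1/2 - 78 = -155/2 ≈ -77.500)
Z(W(z(2)), 6)*S = (-5 + 6)*(-155/2) = 1*(-155/2) = -155/2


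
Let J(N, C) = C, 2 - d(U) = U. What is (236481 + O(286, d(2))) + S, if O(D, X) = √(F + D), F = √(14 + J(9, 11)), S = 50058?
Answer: 286539 + √291 ≈ 2.8656e+5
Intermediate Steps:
d(U) = 2 - U
F = 5 (F = √(14 + 11) = √25 = 5)
O(D, X) = √(5 + D)
(236481 + O(286, d(2))) + S = (236481 + √(5 + 286)) + 50058 = (236481 + √291) + 50058 = 286539 + √291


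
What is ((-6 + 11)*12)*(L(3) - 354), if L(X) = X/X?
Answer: -21180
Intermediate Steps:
L(X) = 1
((-6 + 11)*12)*(L(3) - 354) = ((-6 + 11)*12)*(1 - 354) = (5*12)*(-353) = 60*(-353) = -21180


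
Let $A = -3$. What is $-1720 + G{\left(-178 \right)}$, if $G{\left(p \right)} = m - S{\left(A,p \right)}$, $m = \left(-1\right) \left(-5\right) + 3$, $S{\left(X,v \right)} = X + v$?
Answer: $-1531$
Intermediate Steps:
$m = 8$ ($m = 5 + 3 = 8$)
$G{\left(p \right)} = 11 - p$ ($G{\left(p \right)} = 8 - \left(-3 + p\right) = 11 - p$)
$-1720 + G{\left(-178 \right)} = -1720 + \left(11 - -178\right) = -1720 + \left(11 + 178\right) = -1720 + 189 = -1531$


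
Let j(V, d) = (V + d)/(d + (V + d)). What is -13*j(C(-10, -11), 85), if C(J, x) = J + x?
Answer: -832/149 ≈ -5.5839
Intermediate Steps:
j(V, d) = (V + d)/(V + 2*d)
-13*j(C(-10, -11), 85) = -13*((-10 - 11) + 85)/((-10 - 11) + 2*85) = -13*(-21 + 85)/(-21 + 170) = -13*64/149 = -832/149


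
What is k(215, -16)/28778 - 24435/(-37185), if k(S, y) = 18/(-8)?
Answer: 187495137/285362648 ≈ 0.65704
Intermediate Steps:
k(S, y) = -9/4 (k(S, y) = 18*(-⅛) = -9/4)
k(215, -16)/28778 - 24435/(-37185) = -9/4/28778 - 24435/(-37185) = -9/4*1/28778 - 24435*(-1/37185) = -9/115112 + 1629/2479 = 187495137/285362648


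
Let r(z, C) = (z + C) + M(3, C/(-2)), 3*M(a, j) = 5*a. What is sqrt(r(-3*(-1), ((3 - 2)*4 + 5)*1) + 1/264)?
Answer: 67*sqrt(66)/132 ≈ 4.1236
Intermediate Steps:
M(a, j) = 5*a/3 (M(a, j) = (5*a)/3 = 5*a/3)
r(z, C) = 5 + C + z (r(z, C) = (z + C) + (5/3)*3 = (C + z) + 5 = 5 + C + z)
sqrt(r(-3*(-1), ((3 - 2)*4 + 5)*1) + 1/264) = sqrt((5 + ((3 - 2)*4 + 5)*1 - 3*(-1)) + 1/264) = sqrt((5 + (1*4 + 5)*1 + 3) + 1/264) = sqrt((5 + (4 + 5)*1 + 3) + 1/264) = sqrt((5 + 9*1 + 3) + 1/264) = sqrt((5 + 9 + 3) + 1/264) = sqrt(17 + 1/264) = sqrt(4489/264) = 67*sqrt(66)/132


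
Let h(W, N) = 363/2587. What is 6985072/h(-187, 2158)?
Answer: 18070381264/363 ≈ 4.9781e+7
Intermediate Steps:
h(W, N) = 363/2587 (h(W, N) = 363*(1/2587) = 363/2587)
6985072/h(-187, 2158) = 6985072/(363/2587) = 6985072*(2587/363) = 18070381264/363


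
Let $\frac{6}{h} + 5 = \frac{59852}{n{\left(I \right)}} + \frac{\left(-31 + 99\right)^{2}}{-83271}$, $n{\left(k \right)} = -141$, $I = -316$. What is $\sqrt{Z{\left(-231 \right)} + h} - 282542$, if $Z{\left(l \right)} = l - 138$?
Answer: $-282542 + \frac{9 i \sqrt{12874899221049851895}}{1681097977} \approx -2.8254 \cdot 10^{5} + 19.21 i$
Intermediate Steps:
$Z{\left(l \right)} = -138 + l$
$h = - \frac{23482422}{1681097977}$ ($h = \frac{6}{-5 + \left(\frac{59852}{-141} + \frac{\left(-31 + 99\right)^{2}}{-83271}\right)} = \frac{6}{-5 + \left(59852 \left(- \frac{1}{141}\right) + 68^{2} \left(- \frac{1}{83271}\right)\right)} = \frac{6}{-5 + \left(- \frac{59852}{141} + 4624 \left(- \frac{1}{83271}\right)\right)} = \frac{6}{-5 - \frac{1661529292}{3913737}} = \frac{6}{- \frac{1681097977}{3913737}} = 6 \left(- \frac{3913737}{1681097977}\right) = - \frac{23482422}{1681097977} \approx -0.013968$)
$\sqrt{Z{\left(-231 \right)} + h} - 282542 = \sqrt{\left(-138 - 231\right) - \frac{23482422}{1681097977}} - 282542 = \sqrt{-369 - \frac{23482422}{1681097977}} - 282542 = \sqrt{- \frac{620348635935}{1681097977}} - 282542 = \frac{9 i \sqrt{12874899221049851895}}{1681097977} - 282542 = -282542 + \frac{9 i \sqrt{12874899221049851895}}{1681097977}$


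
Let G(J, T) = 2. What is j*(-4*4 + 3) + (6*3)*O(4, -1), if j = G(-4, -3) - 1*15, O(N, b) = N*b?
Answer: 97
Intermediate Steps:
j = -13 (j = 2 - 1*15 = 2 - 15 = -13)
j*(-4*4 + 3) + (6*3)*O(4, -1) = -13*(-4*4 + 3) + (6*3)*(4*(-1)) = -13*(-16 + 3) + 18*(-4) = -13*(-13) - 72 = 169 - 72 = 97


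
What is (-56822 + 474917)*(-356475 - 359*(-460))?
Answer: -79996206825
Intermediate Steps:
(-56822 + 474917)*(-356475 - 359*(-460)) = 418095*(-356475 + 165140) = 418095*(-191335) = -79996206825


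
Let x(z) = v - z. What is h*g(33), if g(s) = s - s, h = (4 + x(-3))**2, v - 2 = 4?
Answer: 0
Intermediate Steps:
v = 6 (v = 2 + 4 = 6)
x(z) = 6 - z
h = 169 (h = (4 + (6 - 1*(-3)))**2 = (4 + (6 + 3))**2 = (4 + 9)**2 = 13**2 = 169)
g(s) = 0
h*g(33) = 169*0 = 0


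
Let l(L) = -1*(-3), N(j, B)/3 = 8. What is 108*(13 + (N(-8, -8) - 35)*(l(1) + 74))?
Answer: -90072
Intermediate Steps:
N(j, B) = 24 (N(j, B) = 3*8 = 24)
l(L) = 3
108*(13 + (N(-8, -8) - 35)*(l(1) + 74)) = 108*(13 + (24 - 35)*(3 + 74)) = 108*(13 - 11*77) = 108*(13 - 847) = 108*(-834) = -90072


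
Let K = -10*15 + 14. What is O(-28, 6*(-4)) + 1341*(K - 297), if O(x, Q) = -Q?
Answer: -580629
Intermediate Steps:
K = -136 (K = -150 + 14 = -136)
O(-28, 6*(-4)) + 1341*(K - 297) = -6*(-4) + 1341*(-136 - 297) = -1*(-24) + 1341*(-433) = 24 - 580653 = -580629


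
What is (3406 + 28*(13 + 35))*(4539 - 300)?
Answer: 20135250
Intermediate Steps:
(3406 + 28*(13 + 35))*(4539 - 300) = (3406 + 28*48)*4239 = (3406 + 1344)*4239 = 4750*4239 = 20135250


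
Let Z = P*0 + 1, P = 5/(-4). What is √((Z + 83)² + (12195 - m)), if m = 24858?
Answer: 3*I*√623 ≈ 74.88*I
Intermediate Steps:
P = -5/4 (P = 5*(-¼) = -5/4 ≈ -1.2500)
Z = 1 (Z = -5/4*0 + 1 = 0 + 1 = 1)
√((Z + 83)² + (12195 - m)) = √((1 + 83)² + (12195 - 1*24858)) = √(84² + (12195 - 24858)) = √(7056 - 12663) = √(-5607) = 3*I*√623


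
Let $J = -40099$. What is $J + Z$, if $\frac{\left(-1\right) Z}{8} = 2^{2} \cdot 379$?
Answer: $-52227$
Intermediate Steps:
$Z = -12128$ ($Z = - 8 \cdot 2^{2} \cdot 379 = - 8 \cdot 4 \cdot 379 = \left(-8\right) 1516 = -12128$)
$J + Z = -40099 - 12128 = -52227$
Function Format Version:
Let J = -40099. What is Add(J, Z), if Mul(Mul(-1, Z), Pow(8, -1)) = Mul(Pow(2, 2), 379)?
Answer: -52227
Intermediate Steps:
Z = -12128 (Z = Mul(-8, Mul(Pow(2, 2), 379)) = Mul(-8, Mul(4, 379)) = Mul(-8, 1516) = -12128)
Add(J, Z) = Add(-40099, -12128) = -52227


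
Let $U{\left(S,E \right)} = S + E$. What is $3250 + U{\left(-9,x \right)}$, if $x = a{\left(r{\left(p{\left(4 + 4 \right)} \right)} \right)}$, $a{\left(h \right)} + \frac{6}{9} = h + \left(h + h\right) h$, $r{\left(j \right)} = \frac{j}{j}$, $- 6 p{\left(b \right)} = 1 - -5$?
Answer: $\frac{9730}{3} \approx 3243.3$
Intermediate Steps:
$p{\left(b \right)} = -1$ ($p{\left(b \right)} = - \frac{1 - -5}{6} = - \frac{1 + 5}{6} = \left(- \frac{1}{6}\right) 6 = -1$)
$r{\left(j \right)} = 1$
$a{\left(h \right)} = - \frac{2}{3} + h + 2 h^{2}$ ($a{\left(h \right)} = - \frac{2}{3} + \left(h + \left(h + h\right) h\right) = - \frac{2}{3} + \left(h + 2 h h\right) = - \frac{2}{3} + \left(h + 2 h^{2}\right) = - \frac{2}{3} + h + 2 h^{2}$)
$x = \frac{7}{3}$ ($x = - \frac{2}{3} + 1 + 2 \cdot 1^{2} = - \frac{2}{3} + 1 + 2 \cdot 1 = - \frac{2}{3} + 1 + 2 = \frac{7}{3} \approx 2.3333$)
$U{\left(S,E \right)} = E + S$
$3250 + U{\left(-9,x \right)} = 3250 + \left(\frac{7}{3} - 9\right) = 3250 - \frac{20}{3} = \frac{9730}{3}$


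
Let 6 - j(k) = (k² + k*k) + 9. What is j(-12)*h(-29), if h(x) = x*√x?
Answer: 8439*I*√29 ≈ 45445.0*I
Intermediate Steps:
j(k) = -3 - 2*k² (j(k) = 6 - ((k² + k*k) + 9) = 6 - ((k² + k²) + 9) = 6 - (2*k² + 9) = 6 - (9 + 2*k²) = 6 + (-9 - 2*k²) = -3 - 2*k²)
h(x) = x^(3/2)
j(-12)*h(-29) = (-3 - 2*(-12)²)*(-29)^(3/2) = (-3 - 2*144)*(-29*I*√29) = (-3 - 288)*(-29*I*√29) = -(-8439)*I*√29 = 8439*I*√29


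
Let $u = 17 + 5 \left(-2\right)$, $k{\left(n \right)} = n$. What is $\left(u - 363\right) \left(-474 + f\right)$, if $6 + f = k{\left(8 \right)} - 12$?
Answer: $172304$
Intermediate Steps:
$u = 7$ ($u = 17 - 10 = 7$)
$f = -10$ ($f = -6 + \left(8 - 12\right) = -6 - 4 = -10$)
$\left(u - 363\right) \left(-474 + f\right) = \left(7 - 363\right) \left(-474 - 10\right) = \left(-356\right) \left(-484\right) = 172304$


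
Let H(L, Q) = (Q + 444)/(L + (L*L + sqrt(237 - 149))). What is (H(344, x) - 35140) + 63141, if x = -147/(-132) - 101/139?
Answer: 301513083388685809/10767938397524 - 2717871*sqrt(22)/43071753590096 ≈ 28001.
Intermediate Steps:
x = 2367/6116 (x = -147*(-1/132) - 101*1/139 = 49/44 - 101/139 = 2367/6116 ≈ 0.38702)
H(L, Q) = (444 + Q)/(L + L**2 + 2*sqrt(22)) (H(L, Q) = (444 + Q)/(L + (L**2 + sqrt(88))) = (444 + Q)/(L + (L**2 + 2*sqrt(22))) = (444 + Q)/(L + L**2 + 2*sqrt(22)))
(H(344, x) - 35140) + 63141 = ((444 + 2367/6116)/(344 + 344**2 + 2*sqrt(22)) - 35140) + 63141 = ((2717871/6116)/(344 + 118336 + 2*sqrt(22)) - 35140) + 63141 = ((2717871/6116)/(118680 + 2*sqrt(22)) - 35140) + 63141 = (2717871/(6116*(118680 + 2*sqrt(22))) - 35140) + 63141 = (-35140 + 2717871/(6116*(118680 + 2*sqrt(22)))) + 63141 = 28001 + 2717871/(6116*(118680 + 2*sqrt(22)))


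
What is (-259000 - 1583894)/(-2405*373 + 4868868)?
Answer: -1842894/3971803 ≈ -0.46399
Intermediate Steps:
(-259000 - 1583894)/(-2405*373 + 4868868) = -1842894/(-897065 + 4868868) = -1842894/3971803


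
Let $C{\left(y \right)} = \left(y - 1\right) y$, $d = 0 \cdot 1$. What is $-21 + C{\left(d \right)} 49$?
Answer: $-21$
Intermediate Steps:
$d = 0$
$C{\left(y \right)} = y \left(-1 + y\right)$ ($C{\left(y \right)} = \left(-1 + y\right) y = y \left(-1 + y\right)$)
$-21 + C{\left(d \right)} 49 = -21 + 0 \left(-1 + 0\right) 49 = -21 + 0 \left(-1\right) 49 = -21 + 0 \cdot 49 = -21 + 0 = -21$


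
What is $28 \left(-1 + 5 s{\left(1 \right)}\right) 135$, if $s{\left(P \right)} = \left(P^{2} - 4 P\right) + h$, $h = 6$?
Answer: $52920$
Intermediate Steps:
$s{\left(P \right)} = 6 + P^{2} - 4 P$ ($s{\left(P \right)} = \left(P^{2} - 4 P\right) + 6 = 6 + P^{2} - 4 P$)
$28 \left(-1 + 5 s{\left(1 \right)}\right) 135 = 28 \left(-1 + 5 \left(6 + 1^{2} - 4\right)\right) 135 = 28 \left(-1 + 5 \left(6 + 1 - 4\right)\right) 135 = 28 \left(-1 + 5 \cdot 3\right) 135 = 28 \left(-1 + 15\right) 135 = 28 \cdot 14 \cdot 135 = 392 \cdot 135 = 52920$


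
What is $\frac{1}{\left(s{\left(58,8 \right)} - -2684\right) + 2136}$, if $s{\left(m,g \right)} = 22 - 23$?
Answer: $\frac{1}{4819} \approx 0.00020751$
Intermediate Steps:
$s{\left(m,g \right)} = -1$
$\frac{1}{\left(s{\left(58,8 \right)} - -2684\right) + 2136} = \frac{1}{\left(-1 - -2684\right) + 2136} = \frac{1}{\left(-1 + 2684\right) + 2136} = \frac{1}{2683 + 2136} = \frac{1}{4819}$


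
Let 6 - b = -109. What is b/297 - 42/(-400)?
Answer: 29237/59400 ≈ 0.49221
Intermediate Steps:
b = 115 (b = 6 - 1*(-109) = 6 + 109 = 115)
b/297 - 42/(-400) = 115/297 - 42/(-400) = 115*(1/297) - 42*(-1/400) = 115/297 + 21/200 = 29237/59400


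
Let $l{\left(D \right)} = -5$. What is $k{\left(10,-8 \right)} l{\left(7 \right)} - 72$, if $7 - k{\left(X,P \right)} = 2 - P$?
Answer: $-57$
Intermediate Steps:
$k{\left(X,P \right)} = 5 + P$ ($k{\left(X,P \right)} = 7 - \left(2 - P\right) = 7 + \left(-2 + P\right) = 5 + P$)
$k{\left(10,-8 \right)} l{\left(7 \right)} - 72 = \left(5 - 8\right) \left(-5\right) - 72 = \left(-3\right) \left(-5\right) - 72 = 15 - 72 = -57$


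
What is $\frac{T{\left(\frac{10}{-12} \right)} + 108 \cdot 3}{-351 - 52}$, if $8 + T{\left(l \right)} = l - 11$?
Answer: $- \frac{1825}{2418} \approx -0.75476$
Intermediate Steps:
$T{\left(l \right)} = -19 + l$ ($T{\left(l \right)} = -8 + \left(l - 11\right) = -8 + \left(-11 + l\right) = -19 + l$)
$\frac{T{\left(\frac{10}{-12} \right)} + 108 \cdot 3}{-351 - 52} = \frac{\left(-19 + \frac{10}{-12}\right) + 108 \cdot 3}{-351 - 52} = \frac{\left(-19 + 10 \left(- \frac{1}{12}\right)\right) + 324}{-403} = \left(\left(-19 - \frac{5}{6}\right) + 324\right) \left(- \frac{1}{403}\right) = \left(- \frac{119}{6} + 324\right) \left(- \frac{1}{403}\right) = \frac{1825}{6} \left(- \frac{1}{403}\right) = - \frac{1825}{2418}$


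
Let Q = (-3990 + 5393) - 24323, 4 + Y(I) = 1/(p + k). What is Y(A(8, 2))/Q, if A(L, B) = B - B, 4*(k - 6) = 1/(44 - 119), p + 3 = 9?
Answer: 1762/10311135 ≈ 0.00017088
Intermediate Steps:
p = 6 (p = -3 + 9 = 6)
k = 1799/300 (k = 6 + 1/(4*(44 - 119)) = 6 + (1/4)/(-75) = 6 + (1/4)*(-1/75) = 6 - 1/300 = 1799/300 ≈ 5.9967)
A(L, B) = 0
Y(I) = -14096/3599 (Y(I) = -4 + 1/(6 + 1799/300) = -4 + 1/(3599/300) = -4 + 300/3599 = -14096/3599)
Q = -22920 (Q = 1403 - 24323 = -22920)
Y(A(8, 2))/Q = -14096/3599/(-22920) = -14096/3599*(-1/22920) = 1762/10311135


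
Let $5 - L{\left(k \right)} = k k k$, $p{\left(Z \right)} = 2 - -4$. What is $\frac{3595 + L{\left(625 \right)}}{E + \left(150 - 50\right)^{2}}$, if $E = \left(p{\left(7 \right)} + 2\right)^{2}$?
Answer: $- \frac{244137025}{10064} \approx -24258.0$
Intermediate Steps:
$p{\left(Z \right)} = 6$ ($p{\left(Z \right)} = 2 + 4 = 6$)
$L{\left(k \right)} = 5 - k^{3}$ ($L{\left(k \right)} = 5 - k k k = 5 - k^{2} k = 5 - k^{3}$)
$E = 64$ ($E = \left(6 + 2\right)^{2} = 8^{2} = 64$)
$\frac{3595 + L{\left(625 \right)}}{E + \left(150 - 50\right)^{2}} = \frac{3595 + \left(5 - 625^{3}\right)}{64 + \left(150 - 50\right)^{2}} = \frac{3595 + \left(5 - 244140625\right)}{64 + 100^{2}} = \frac{3595 + \left(5 - 244140625\right)}{64 + 10000} = \frac{3595 - 244140620}{10064} = \left(-244137025\right) \frac{1}{10064} = - \frac{244137025}{10064}$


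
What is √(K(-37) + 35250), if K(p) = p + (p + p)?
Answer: √35139 ≈ 187.45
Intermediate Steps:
K(p) = 3*p (K(p) = p + 2*p = 3*p)
√(K(-37) + 35250) = √(3*(-37) + 35250) = √(-111 + 35250) = √35139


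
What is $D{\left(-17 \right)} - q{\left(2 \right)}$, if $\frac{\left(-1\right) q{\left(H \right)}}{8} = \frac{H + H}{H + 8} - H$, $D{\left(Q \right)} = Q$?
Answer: $- \frac{149}{5} \approx -29.8$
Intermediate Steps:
$q{\left(H \right)} = 8 H - \frac{16 H}{8 + H}$ ($q{\left(H \right)} = - 8 \left(\frac{H + H}{H + 8} - H\right) = - 8 \left(\frac{2 H}{8 + H} - H\right) = - 8 \left(- H + \frac{2 H}{8 + H}\right) = 8 H - \frac{16 H}{8 + H}$)
$D{\left(-17 \right)} - q{\left(2 \right)} = -17 - 8 \cdot 2 \frac{1}{8 + 2} \left(6 + 2\right) = -17 - 8 \cdot 2 \cdot \frac{1}{10} \cdot 8 = -17 - \frac{64}{5} = - \frac{149}{5}$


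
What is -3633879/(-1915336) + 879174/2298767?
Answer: 10037354739657/4402911190712 ≈ 2.2797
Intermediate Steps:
-3633879/(-1915336) + 879174/2298767 = -3633879*(-1/1915336) + 879174*(1/2298767) = 3633879/1915336 + 879174/2298767 = 10037354739657/4402911190712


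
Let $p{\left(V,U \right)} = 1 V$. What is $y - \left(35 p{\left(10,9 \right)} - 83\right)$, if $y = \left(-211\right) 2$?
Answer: $-689$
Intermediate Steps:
$p{\left(V,U \right)} = V$
$y = -422$
$y - \left(35 p{\left(10,9 \right)} - 83\right) = -422 - \left(35 \cdot 10 - 83\right) = -422 - \left(350 - 83\right) = -422 - 267 = -689$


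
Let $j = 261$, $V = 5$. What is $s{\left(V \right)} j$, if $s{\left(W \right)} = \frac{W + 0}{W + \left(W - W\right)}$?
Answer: $261$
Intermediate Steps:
$s{\left(W \right)} = 1$ ($s{\left(W \right)} = \frac{W}{W + 0} = \frac{W}{W} = 1$)
$s{\left(V \right)} j = 1 \cdot 261 = 261$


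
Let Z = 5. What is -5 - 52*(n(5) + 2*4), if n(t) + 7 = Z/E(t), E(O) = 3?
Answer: -431/3 ≈ -143.67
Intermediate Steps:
n(t) = -16/3 (n(t) = -7 + 5/3 = -16/3)
-5 - 52*(n(5) + 2*4) = -5 - 52*(-16/3 + 2*4) = -5 - 52*(-16/3 + 8) = -5 - 52*8/3 = -5 - 416/3 = -431/3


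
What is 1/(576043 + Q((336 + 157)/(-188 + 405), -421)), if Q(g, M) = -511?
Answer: 1/575532 ≈ 1.7375e-6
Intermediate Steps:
1/(576043 + Q((336 + 157)/(-188 + 405), -421)) = 1/(576043 - 511) = 1/575532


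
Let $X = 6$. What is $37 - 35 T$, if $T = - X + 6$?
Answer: $37$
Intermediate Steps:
$T = 0$ ($T = \left(-1\right) 6 + 6 = -6 + 6 = 0$)
$37 - 35 T = 37 - 0 = 37 + 0 = 37$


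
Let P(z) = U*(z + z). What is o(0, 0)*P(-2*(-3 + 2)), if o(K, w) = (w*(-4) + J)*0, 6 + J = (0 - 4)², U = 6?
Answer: 0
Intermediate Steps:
J = 10 (J = -6 + (0 - 4)² = -6 + (-4)² = -6 + 16 = 10)
o(K, w) = 0 (o(K, w) = (w*(-4) + 10)*0 = (-4*w + 10)*0 = (10 - 4*w)*0 = 0)
P(z) = 12*z (P(z) = 6*(z + z) = 6*(2*z) = 12*z)
o(0, 0)*P(-2*(-3 + 2)) = 0*(12*(-2*(-3 + 2))) = 0*(12*(-2*(-1))) = 0*(12*2) = 0*24 = 0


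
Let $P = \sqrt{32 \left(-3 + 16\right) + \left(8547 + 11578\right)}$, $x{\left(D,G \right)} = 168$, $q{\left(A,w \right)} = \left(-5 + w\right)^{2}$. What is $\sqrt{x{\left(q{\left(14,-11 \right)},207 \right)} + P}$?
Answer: $\sqrt{168 + \sqrt{20541}} \approx 17.644$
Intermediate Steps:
$P = \sqrt{20541}$ ($P = \sqrt{32 \cdot 13 + 20125} = \sqrt{416 + 20125} = \sqrt{20541} \approx 143.32$)
$\sqrt{x{\left(q{\left(14,-11 \right)},207 \right)} + P} = \sqrt{168 + \sqrt{20541}}$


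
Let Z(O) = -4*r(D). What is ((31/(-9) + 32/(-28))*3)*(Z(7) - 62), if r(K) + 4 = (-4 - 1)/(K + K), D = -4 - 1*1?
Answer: 4624/7 ≈ 660.57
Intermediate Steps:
D = -5 (D = -4 - 1 = -5)
r(K) = -4 - 5/(2*K) (r(K) = -4 + (-4 - 1)/(K + K) = -4 - 5*1/(2*K) = -4 - 5/(2*K))
Z(O) = 14 (Z(O) = -4*(-4 - 5/2/(-5)) = -4*(-4 - 5/2*(-⅕)) = -4*(-4 + ½) = -4*(-7/2) = 14)
((31/(-9) + 32/(-28))*3)*(Z(7) - 62) = ((31/(-9) + 32/(-28))*3)*(14 - 62) = ((31*(-⅑) + 32*(-1/28))*3)*(-48) = ((-31/9 - 8/7)*3)*(-48) = -289/63*3*(-48) = -289/21*(-48) = 4624/7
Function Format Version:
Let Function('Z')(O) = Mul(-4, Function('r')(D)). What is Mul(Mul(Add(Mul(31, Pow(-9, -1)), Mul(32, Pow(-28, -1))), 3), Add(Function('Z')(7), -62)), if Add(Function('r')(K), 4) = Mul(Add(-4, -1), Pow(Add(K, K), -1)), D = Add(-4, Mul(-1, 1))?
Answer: Rational(4624, 7) ≈ 660.57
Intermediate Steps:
D = -5 (D = Add(-4, -1) = -5)
Function('r')(K) = Add(-4, Mul(Rational(-5, 2), Pow(K, -1))) (Function('r')(K) = Add(-4, Mul(Add(-4, -1), Pow(Add(K, K), -1))) = Add(-4, Mul(-5, Pow(Mul(2, K), -1))) = Add(-4, Mul(-5, Mul(Rational(1, 2), Pow(K, -1)))) = Add(-4, Mul(Rational(-5, 2), Pow(K, -1))))
Function('Z')(O) = 14 (Function('Z')(O) = Mul(-4, Add(-4, Mul(Rational(-5, 2), Pow(-5, -1)))) = Mul(-4, Add(-4, Mul(Rational(-5, 2), Rational(-1, 5)))) = Mul(-4, Add(-4, Rational(1, 2))) = Mul(-4, Rational(-7, 2)) = 14)
Mul(Mul(Add(Mul(31, Pow(-9, -1)), Mul(32, Pow(-28, -1))), 3), Add(Function('Z')(7), -62)) = Mul(Mul(Add(Mul(31, Pow(-9, -1)), Mul(32, Pow(-28, -1))), 3), Add(14, -62)) = Mul(Mul(Add(Mul(31, Rational(-1, 9)), Mul(32, Rational(-1, 28))), 3), -48) = Mul(Mul(Add(Rational(-31, 9), Rational(-8, 7)), 3), -48) = Mul(Mul(Rational(-289, 63), 3), -48) = Mul(Rational(-289, 21), -48) = Rational(4624, 7)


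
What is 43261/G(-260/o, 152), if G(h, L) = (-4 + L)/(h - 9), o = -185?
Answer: -12156341/5476 ≈ -2219.9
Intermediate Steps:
G(h, L) = (-4 + L)/(-9 + h)
43261/G(-260/o, 152) = 43261/(((-4 + 152)/(-9 - 260/(-185)))) = 43261/((148/(-9 - 260*(-1/185)))) = 43261/((148/(-9 + 52/37))) = 43261/((148/(-281/37))) = 43261/((-37/281*148)) = 43261/(-5476/281) = 43261*(-281/5476) = -12156341/5476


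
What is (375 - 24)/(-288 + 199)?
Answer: -351/89 ≈ -3.9438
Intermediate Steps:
(375 - 24)/(-288 + 199) = 351/(-89) = 351*(-1/89) = -351/89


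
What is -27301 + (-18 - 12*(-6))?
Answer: -27247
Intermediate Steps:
-27301 + (-18 - 12*(-6)) = -27301 + (-18 + 72) = -27301 + 54 = -27247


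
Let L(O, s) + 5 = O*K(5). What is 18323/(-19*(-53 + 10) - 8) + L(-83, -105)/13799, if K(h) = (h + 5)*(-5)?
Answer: 256192382/11163391 ≈ 22.949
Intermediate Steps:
K(h) = -25 - 5*h (K(h) = (5 + h)*(-5) = -25 - 5*h)
L(O, s) = -5 - 50*O (L(O, s) = -5 + O*(-25 - 5*5) = -5 + O*(-25 - 25) = -5 + O*(-50) = -5 - 50*O)
18323/(-19*(-53 + 10) - 8) + L(-83, -105)/13799 = 18323/(-19*(-53 + 10) - 8) + (-5 - 50*(-83))/13799 = 18323/(-19*(-43) - 8) + (-5 + 4150)*(1/13799) = 18323/(817 - 8) + 4145*(1/13799) = 18323/809 + 4145/13799 = 256192382/11163391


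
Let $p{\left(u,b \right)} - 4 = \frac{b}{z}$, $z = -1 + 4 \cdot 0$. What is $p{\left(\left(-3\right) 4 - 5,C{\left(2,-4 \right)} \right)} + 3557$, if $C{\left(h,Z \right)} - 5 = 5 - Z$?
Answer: $3547$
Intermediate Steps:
$z = -1$ ($z = -1 + 0 = -1$)
$C{\left(h,Z \right)} = 10 - Z$ ($C{\left(h,Z \right)} = 5 - \left(-5 + Z\right) = 10 - Z$)
$p{\left(u,b \right)} = 4 - b$ ($p{\left(u,b \right)} = 4 + \frac{b}{-1} = 4 + b \left(-1\right) = 4 - b$)
$p{\left(\left(-3\right) 4 - 5,C{\left(2,-4 \right)} \right)} + 3557 = \left(4 - \left(10 - -4\right)\right) + 3557 = \left(4 - \left(10 + 4\right)\right) + 3557 = \left(4 - 14\right) + 3557 = -10 + 3557 = 3547$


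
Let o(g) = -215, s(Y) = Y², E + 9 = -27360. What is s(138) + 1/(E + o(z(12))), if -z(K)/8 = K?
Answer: 525309695/27584 ≈ 19044.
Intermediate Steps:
E = -27369 (E = -9 - 27360 = -27369)
z(K) = -8*K
s(138) + 1/(E + o(z(12))) = 138² + 1/(-27369 - 215) = 19044 + 1/(-27584) = 19044 - 1/27584 = 525309695/27584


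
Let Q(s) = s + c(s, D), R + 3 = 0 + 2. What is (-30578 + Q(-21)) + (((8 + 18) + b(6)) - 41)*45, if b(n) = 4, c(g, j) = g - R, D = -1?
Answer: -31114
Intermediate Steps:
R = -1 (R = -3 + (0 + 2) = -3 + 2 = -1)
c(g, j) = 1 + g (c(g, j) = g - 1*(-1) = g + 1 = 1 + g)
Q(s) = 1 + 2*s (Q(s) = s + (1 + s) = 1 + 2*s)
(-30578 + Q(-21)) + (((8 + 18) + b(6)) - 41)*45 = (-30578 + (1 + 2*(-21))) + (((8 + 18) + 4) - 41)*45 = (-30578 + (1 - 42)) + ((26 + 4) - 41)*45 = (-30578 - 41) + (30 - 41)*45 = -30619 - 11*45 = -30619 - 495 = -31114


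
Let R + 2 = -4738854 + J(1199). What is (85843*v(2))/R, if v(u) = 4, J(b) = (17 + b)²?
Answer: -85843/815050 ≈ -0.10532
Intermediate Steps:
R = -3260200 (R = -2 + (-4738854 + (17 + 1199)²) = -2 + (-4738854 + 1216²) = -2 + (-4738854 + 1478656) = -2 - 3260198 = -3260200)
(85843*v(2))/R = (85843*4)/(-3260200) = 343372*(-1/3260200) = -85843/815050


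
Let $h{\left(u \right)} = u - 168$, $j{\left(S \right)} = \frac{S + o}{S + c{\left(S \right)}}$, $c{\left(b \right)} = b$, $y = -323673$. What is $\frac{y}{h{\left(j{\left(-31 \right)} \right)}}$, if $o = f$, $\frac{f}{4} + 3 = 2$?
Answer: $\frac{2866818}{1483} \approx 1933.1$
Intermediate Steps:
$f = -4$ ($f = -12 + 4 \cdot 2 = -12 + 8 = -4$)
$o = -4$
$j{\left(S \right)} = \frac{-4 + S}{2 S}$ ($j{\left(S \right)} = \frac{S - 4}{S + S} = \frac{-4 + S}{2 S}$)
$h{\left(u \right)} = -168 + u$ ($h{\left(u \right)} = u - 168 = -168 + u$)
$\frac{y}{h{\left(j{\left(-31 \right)} \right)}} = - \frac{323673}{-168 + \frac{-4 - 31}{2 \left(-31\right)}} = - \frac{323673}{-168 + \frac{1}{2} \left(- \frac{1}{31}\right) \left(-35\right)} = - \frac{323673}{-168 + \frac{35}{62}} = - \frac{323673}{- \frac{10381}{62}} = \left(-323673\right) \left(- \frac{62}{10381}\right) = \frac{2866818}{1483}$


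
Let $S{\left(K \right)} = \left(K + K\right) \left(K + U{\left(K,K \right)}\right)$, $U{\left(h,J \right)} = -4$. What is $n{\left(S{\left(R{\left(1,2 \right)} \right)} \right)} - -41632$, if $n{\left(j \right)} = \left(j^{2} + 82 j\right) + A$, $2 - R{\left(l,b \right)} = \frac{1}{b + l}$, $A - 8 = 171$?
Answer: $\frac{3339931}{81} \approx 41234.0$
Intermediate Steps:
$A = 179$ ($A = 8 + 171 = 179$)
$R{\left(l,b \right)} = 2 - \frac{1}{b + l}$
$S{\left(K \right)} = 2 K \left(-4 + K\right)$ ($S{\left(K \right)} = \left(K + K\right) \left(K - 4\right) = 2 K \left(-4 + K\right)$)
$n{\left(j \right)} = 179 + j^{2} + 82 j$ ($n{\left(j \right)} = \left(j^{2} + 82 j\right) + 179 = 179 + j^{2} + 82 j$)
$n{\left(S{\left(R{\left(1,2 \right)} \right)} \right)} - -41632 = \left(179 + \left(2 \frac{-1 + 2 \cdot 2 + 2 \cdot 1}{2 + 1} \left(-4 + \frac{-1 + 2 \cdot 2 + 2 \cdot 1}{2 + 1}\right)\right)^{2} + 82 \cdot 2 \frac{-1 + 2 \cdot 2 + 2 \cdot 1}{2 + 1} \left(-4 + \frac{-1 + 2 \cdot 2 + 2 \cdot 1}{2 + 1}\right)\right) - -41632 = \left(179 + \left(2 \frac{-1 + 4 + 2}{3} \left(-4 + \frac{-1 + 4 + 2}{3}\right)\right)^{2} + 82 \cdot 2 \frac{-1 + 4 + 2}{3} \left(-4 + \frac{-1 + 4 + 2}{3}\right)\right) + 41632 = \left(179 + \left(2 \cdot \frac{1}{3} \cdot 5 \left(-4 + \frac{1}{3} \cdot 5\right)\right)^{2} + 82 \cdot 2 \cdot \frac{1}{3} \cdot 5 \left(-4 + \frac{1}{3} \cdot 5\right)\right) + 41632 = \left(179 + \left(2 \cdot \frac{5}{3} \left(-4 + \frac{5}{3}\right)\right)^{2} + 82 \cdot 2 \cdot \frac{5}{3} \left(-4 + \frac{5}{3}\right)\right) + 41632 = \left(179 + \left(2 \cdot \frac{5}{3} \left(- \frac{7}{3}\right)\right)^{2} + 82 \cdot 2 \cdot \frac{5}{3} \left(- \frac{7}{3}\right)\right) + 41632 = \left(179 + \left(- \frac{70}{9}\right)^{2} + 82 \left(- \frac{70}{9}\right)\right) + 41632 = \left(179 + \frac{4900}{81} - \frac{5740}{9}\right) + 41632 = - \frac{32261}{81} + 41632 = \frac{3339931}{81}$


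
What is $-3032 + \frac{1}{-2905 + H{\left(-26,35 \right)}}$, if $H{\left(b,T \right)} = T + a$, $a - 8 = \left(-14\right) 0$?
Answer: $- \frac{8677585}{2862} \approx -3032.0$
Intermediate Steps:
$a = 8$ ($a = 8 - 0 = 8 + 0 = 8$)
$H{\left(b,T \right)} = 8 + T$ ($H{\left(b,T \right)} = T + 8 = 8 + T$)
$-3032 + \frac{1}{-2905 + H{\left(-26,35 \right)}} = -3032 + \frac{1}{-2905 + \left(8 + 35\right)} = -3032 + \frac{1}{-2905 + 43} = -3032 + \frac{1}{-2862} = -3032 - \frac{1}{2862} = - \frac{8677585}{2862}$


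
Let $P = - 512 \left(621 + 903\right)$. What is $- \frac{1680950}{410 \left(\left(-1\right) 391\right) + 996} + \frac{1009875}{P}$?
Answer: $\frac{191789647975}{20718467072} \approx 9.2569$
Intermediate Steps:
$P = -780288$ ($P = \left(-512\right) 1524 = -780288$)
$- \frac{1680950}{410 \left(\left(-1\right) 391\right) + 996} + \frac{1009875}{P} = - \frac{1680950}{410 \left(\left(-1\right) 391\right) + 996} + \frac{1009875}{-780288} = - \frac{1680950}{410 \left(-391\right) + 996} + 1009875 \left(- \frac{1}{780288}\right) = - \frac{1680950}{-160310 + 996} - \frac{336625}{260096} = - \frac{1680950}{-159314} - \frac{336625}{260096} = \left(-1680950\right) \left(- \frac{1}{159314}\right) - \frac{336625}{260096} = \frac{840475}{79657} - \frac{336625}{260096} = \frac{191789647975}{20718467072}$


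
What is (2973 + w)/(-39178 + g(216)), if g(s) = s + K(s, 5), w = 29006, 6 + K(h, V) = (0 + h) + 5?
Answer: -31979/38747 ≈ -0.82533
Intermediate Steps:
K(h, V) = -1 + h (K(h, V) = -6 + ((0 + h) + 5) = -6 + (h + 5) = -6 + (5 + h) = -1 + h)
g(s) = -1 + 2*s (g(s) = s + (-1 + s) = -1 + 2*s)
(2973 + w)/(-39178 + g(216)) = (2973 + 29006)/(-39178 + (-1 + 2*216)) = 31979/(-39178 + (-1 + 432)) = 31979/(-39178 + 431) = 31979/(-38747) = 31979*(-1/38747) = -31979/38747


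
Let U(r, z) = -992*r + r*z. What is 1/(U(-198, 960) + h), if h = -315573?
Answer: -1/309237 ≈ -3.2338e-6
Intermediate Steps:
1/(U(-198, 960) + h) = 1/(-198*(-992 + 960) - 315573) = 1/(-198*(-32) - 315573) = 1/(6336 - 315573) = 1/(-309237) = -1/309237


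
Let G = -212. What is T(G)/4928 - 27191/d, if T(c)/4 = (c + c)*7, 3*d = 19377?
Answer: -940529/142098 ≈ -6.6189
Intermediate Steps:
d = 6459 (d = (⅓)*19377 = 6459)
T(c) = 56*c (T(c) = 4*((c + c)*7) = 4*((2*c)*7) = 4*(14*c) = 56*c)
T(G)/4928 - 27191/d = (56*(-212))/4928 - 27191/6459 = -11872*1/4928 - 27191*1/6459 = -53/22 - 27191/6459 = -940529/142098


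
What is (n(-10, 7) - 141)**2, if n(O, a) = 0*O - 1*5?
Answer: 21316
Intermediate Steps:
n(O, a) = -5 (n(O, a) = 0 - 5 = -5)
(n(-10, 7) - 141)**2 = (-5 - 141)**2 = (-146)**2 = 21316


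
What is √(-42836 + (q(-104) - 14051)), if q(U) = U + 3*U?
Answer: 3*I*√6367 ≈ 239.38*I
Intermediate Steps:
q(U) = 4*U
√(-42836 + (q(-104) - 14051)) = √(-42836 + (4*(-104) - 14051)) = √(-42836 + (-416 - 14051)) = √(-42836 - 14467) = √(-57303) = 3*I*√6367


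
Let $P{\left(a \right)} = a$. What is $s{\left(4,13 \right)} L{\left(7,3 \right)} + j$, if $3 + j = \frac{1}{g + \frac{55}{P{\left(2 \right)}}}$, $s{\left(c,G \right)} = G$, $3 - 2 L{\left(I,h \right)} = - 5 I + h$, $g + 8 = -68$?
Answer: $\frac{43549}{194} \approx 224.48$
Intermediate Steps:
$g = -76$ ($g = -8 - 68 = -76$)
$L{\left(I,h \right)} = \frac{3}{2} - \frac{h}{2} + \frac{5 I}{2}$ ($L{\left(I,h \right)} = \frac{3}{2} - \frac{- 5 I + h}{2} = \frac{3}{2} - \frac{h - 5 I}{2} = \frac{3}{2} + \left(- \frac{h}{2} + \frac{5 I}{2}\right) = \frac{3}{2} - \frac{h}{2} + \frac{5 I}{2}$)
$j = - \frac{293}{97}$ ($j = -3 + \frac{1}{-76 + \frac{55}{2}} = -3 + \frac{1}{- \frac{97}{2}} = -3 - \frac{2}{97} = - \frac{293}{97} \approx -3.0206$)
$s{\left(4,13 \right)} L{\left(7,3 \right)} + j = 13 \left(\frac{3}{2} - \frac{3}{2} + \frac{5}{2} \cdot 7\right) - \frac{293}{97} = 13 \left(\frac{3}{2} - \frac{3}{2} + \frac{35}{2}\right) - \frac{293}{97} = 13 \cdot \frac{35}{2} - \frac{293}{97} = \frac{455}{2} - \frac{293}{97} = \frac{43549}{194}$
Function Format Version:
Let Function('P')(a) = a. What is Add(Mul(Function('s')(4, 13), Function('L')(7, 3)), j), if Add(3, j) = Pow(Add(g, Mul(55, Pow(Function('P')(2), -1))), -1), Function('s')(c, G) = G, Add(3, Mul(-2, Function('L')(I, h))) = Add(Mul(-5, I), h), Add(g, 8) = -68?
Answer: Rational(43549, 194) ≈ 224.48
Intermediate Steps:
g = -76 (g = Add(-8, -68) = -76)
Function('L')(I, h) = Add(Rational(3, 2), Mul(Rational(-1, 2), h), Mul(Rational(5, 2), I)) (Function('L')(I, h) = Add(Rational(3, 2), Mul(Rational(-1, 2), Add(Mul(-5, I), h))) = Add(Rational(3, 2), Mul(Rational(-1, 2), Add(h, Mul(-5, I)))) = Add(Rational(3, 2), Add(Mul(Rational(-1, 2), h), Mul(Rational(5, 2), I))) = Add(Rational(3, 2), Mul(Rational(-1, 2), h), Mul(Rational(5, 2), I)))
j = Rational(-293, 97) (j = Add(-3, Pow(Add(-76, Mul(55, Pow(2, -1))), -1)) = Add(-3, Pow(Add(-76, Mul(55, Rational(1, 2))), -1)) = Add(-3, Pow(Add(-76, Rational(55, 2)), -1)) = Add(-3, Pow(Rational(-97, 2), -1)) = Add(-3, Rational(-2, 97)) = Rational(-293, 97) ≈ -3.0206)
Add(Mul(Function('s')(4, 13), Function('L')(7, 3)), j) = Add(Mul(13, Add(Rational(3, 2), Mul(Rational(-1, 2), 3), Mul(Rational(5, 2), 7))), Rational(-293, 97)) = Add(Mul(13, Add(Rational(3, 2), Rational(-3, 2), Rational(35, 2))), Rational(-293, 97)) = Add(Mul(13, Rational(35, 2)), Rational(-293, 97)) = Add(Rational(455, 2), Rational(-293, 97)) = Rational(43549, 194)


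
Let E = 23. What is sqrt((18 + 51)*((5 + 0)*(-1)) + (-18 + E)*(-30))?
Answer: 3*I*sqrt(55) ≈ 22.249*I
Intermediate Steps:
sqrt((18 + 51)*((5 + 0)*(-1)) + (-18 + E)*(-30)) = sqrt((18 + 51)*((5 + 0)*(-1)) + (-18 + 23)*(-30)) = sqrt(69*(5*(-1)) + 5*(-30)) = sqrt(69*(-5) - 150) = sqrt(-345 - 150) = sqrt(-495) = 3*I*sqrt(55)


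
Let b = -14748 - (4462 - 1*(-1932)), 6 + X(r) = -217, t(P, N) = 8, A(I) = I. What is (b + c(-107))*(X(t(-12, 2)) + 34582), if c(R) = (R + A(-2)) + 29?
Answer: -729166698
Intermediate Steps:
c(R) = 27 + R (c(R) = (R - 2) + 29 = (-2 + R) + 29 = 27 + R)
X(r) = -223 (X(r) = -6 - 217 = -223)
b = -21142 (b = -14748 - (4462 + 1932) = -14748 - 1*6394 = -14748 - 6394 = -21142)
(b + c(-107))*(X(t(-12, 2)) + 34582) = (-21142 + (27 - 107))*(-223 + 34582) = (-21142 - 80)*34359 = -21222*34359 = -729166698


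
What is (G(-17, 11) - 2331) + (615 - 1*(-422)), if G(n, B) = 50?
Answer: -1244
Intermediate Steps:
(G(-17, 11) - 2331) + (615 - 1*(-422)) = (50 - 2331) + (615 - 1*(-422)) = -2281 + (615 + 422) = -2281 + 1037 = -1244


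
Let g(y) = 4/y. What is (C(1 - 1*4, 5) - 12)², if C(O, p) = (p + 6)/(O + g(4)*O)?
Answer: 6889/36 ≈ 191.36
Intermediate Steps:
C(O, p) = (6 + p)/(2*O) (C(O, p) = (p + 6)/(O + (4/4)*O) = (6 + p)/(O + (4*(¼))*O) = (6 + p)/(O + 1*O) = (6 + p)/(O + O) = (6 + p)/((2*O)) = (6 + p)*(1/(2*O)) = (6 + p)/(2*O))
(C(1 - 1*4, 5) - 12)² = ((6 + 5)/(2*(1 - 1*4)) - 12)² = ((½)*11/(1 - 4) - 12)² = ((½)*11/(-3) - 12)² = ((½)*(-⅓)*11 - 12)² = (-11/6 - 12)² = (-83/6)² = 6889/36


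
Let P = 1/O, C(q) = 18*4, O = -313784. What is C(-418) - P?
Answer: 22592449/313784 ≈ 72.000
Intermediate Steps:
C(q) = 72
P = -1/313784 (P = 1/(-313784) = -1/313784 ≈ -3.1869e-6)
C(-418) - P = 72 - 1*(-1/313784) = 72 + 1/313784 = 22592449/313784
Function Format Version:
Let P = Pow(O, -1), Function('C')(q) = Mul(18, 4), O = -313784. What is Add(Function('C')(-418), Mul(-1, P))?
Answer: Rational(22592449, 313784) ≈ 72.000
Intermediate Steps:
Function('C')(q) = 72
P = Rational(-1, 313784) (P = Pow(-313784, -1) = Rational(-1, 313784) ≈ -3.1869e-6)
Add(Function('C')(-418), Mul(-1, P)) = Add(72, Mul(-1, Rational(-1, 313784))) = Add(72, Rational(1, 313784)) = Rational(22592449, 313784)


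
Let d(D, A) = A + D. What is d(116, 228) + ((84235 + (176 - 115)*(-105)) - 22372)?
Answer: 55802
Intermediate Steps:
d(116, 228) + ((84235 + (176 - 115)*(-105)) - 22372) = (228 + 116) + ((84235 + (176 - 115)*(-105)) - 22372) = 344 + ((84235 + 61*(-105)) - 22372) = 344 + ((84235 - 6405) - 22372) = 344 + (77830 - 22372) = 344 + 55458 = 55802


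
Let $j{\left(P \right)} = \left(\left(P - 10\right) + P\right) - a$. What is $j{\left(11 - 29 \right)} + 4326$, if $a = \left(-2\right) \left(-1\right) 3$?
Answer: $4274$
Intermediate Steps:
$a = 6$ ($a = 2 \cdot 3 = 6$)
$j{\left(P \right)} = -16 + 2 P$ ($j{\left(P \right)} = \left(\left(P - 10\right) + P\right) - 6 = \left(\left(-10 + P\right) + P\right) - 6 = \left(-10 + 2 P\right) - 6 = -16 + 2 P$)
$j{\left(11 - 29 \right)} + 4326 = \left(-16 + 2 \left(11 - 29\right)\right) + 4326 = \left(-16 + 2 \left(-18\right)\right) + 4326 = \left(-16 - 36\right) + 4326 = -52 + 4326 = 4274$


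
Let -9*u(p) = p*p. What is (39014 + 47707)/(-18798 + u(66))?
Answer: -86721/19282 ≈ -4.4975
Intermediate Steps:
u(p) = -p**2/9 (u(p) = -p*p/9 = -p**2/9)
(39014 + 47707)/(-18798 + u(66)) = (39014 + 47707)/(-18798 - 1/9*66**2) = 86721/(-18798 - 1/9*4356) = 86721/(-18798 - 484) = 86721/(-19282) = 86721*(-1/19282) = -86721/19282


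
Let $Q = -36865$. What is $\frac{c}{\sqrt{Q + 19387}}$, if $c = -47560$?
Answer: $\frac{23780 i \sqrt{1942}}{2913} \approx 359.75 i$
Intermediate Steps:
$\frac{c}{\sqrt{Q + 19387}} = - \frac{47560}{\sqrt{-36865 + 19387}} = - \frac{47560}{\sqrt{-17478}} = - \frac{47560}{3 i \sqrt{1942}} = - 47560 \left(- \frac{i \sqrt{1942}}{5826}\right) = \frac{23780 i \sqrt{1942}}{2913}$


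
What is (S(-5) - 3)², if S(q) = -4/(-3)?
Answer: 25/9 ≈ 2.7778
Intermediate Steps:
S(q) = 4/3 (S(q) = -4*(-⅓) = 4/3)
(S(-5) - 3)² = (4/3 - 3)² = (-5/3)² = 25/9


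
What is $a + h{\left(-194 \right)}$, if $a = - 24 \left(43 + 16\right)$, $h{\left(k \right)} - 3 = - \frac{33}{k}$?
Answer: $- \frac{274089}{194} \approx -1412.8$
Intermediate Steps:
$h{\left(k \right)} = 3 - \frac{33}{k}$
$a = -1416$ ($a = \left(-24\right) 59 = -1416$)
$a + h{\left(-194 \right)} = -1416 + \left(3 - \frac{33}{-194}\right) = -1416 + \left(3 - - \frac{33}{194}\right) = -1416 + \left(3 + \frac{33}{194}\right) = -1416 + \frac{615}{194} = - \frac{274089}{194}$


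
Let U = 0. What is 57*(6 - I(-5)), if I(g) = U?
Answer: 342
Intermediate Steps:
I(g) = 0
57*(6 - I(-5)) = 57*(6 - 1*0) = 57*(6 + 0) = 57*6 = 342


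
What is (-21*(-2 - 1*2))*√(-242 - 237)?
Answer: 84*I*√479 ≈ 1838.4*I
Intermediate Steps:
(-21*(-2 - 1*2))*√(-242 - 237) = (-21*(-2 - 2))*√(-479) = (-21*(-4))*(I*√479) = 84*(I*√479) = 84*I*√479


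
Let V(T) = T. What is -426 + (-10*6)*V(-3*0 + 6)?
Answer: -786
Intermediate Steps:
-426 + (-10*6)*V(-3*0 + 6) = -426 + (-10*6)*(-3*0 + 6) = -426 - 60*(0 + 6) = -426 - 60*6 = -426 - 360 = -786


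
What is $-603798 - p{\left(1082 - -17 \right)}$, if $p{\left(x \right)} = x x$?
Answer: $-1811599$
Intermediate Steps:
$p{\left(x \right)} = x^{2}$
$-603798 - p{\left(1082 - -17 \right)} = -603798 - \left(1082 - -17\right)^{2} = -603798 - \left(1082 + 17\right)^{2} = -603798 - 1099^{2} = -603798 - 1207801 = -1811599$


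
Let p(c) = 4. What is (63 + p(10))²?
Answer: 4489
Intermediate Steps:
(63 + p(10))² = (63 + 4)² = 67² = 4489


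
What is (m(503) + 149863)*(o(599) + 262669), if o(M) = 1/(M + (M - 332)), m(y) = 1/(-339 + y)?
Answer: 5590684734067215/142024 ≈ 3.9364e+10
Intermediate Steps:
o(M) = 1/(-332 + 2*M) (o(M) = 1/(M + (-332 + M)) = 1/(-332 + 2*M))
(m(503) + 149863)*(o(599) + 262669) = (1/(-339 + 503) + 149863)*(1/(2*(-166 + 599)) + 262669) = (1/164 + 149863)*((½)/433 + 262669) = (1/164 + 149863)*((½)*(1/433) + 262669) = 24577533*(1/866 + 262669)/164 = (24577533/164)*(227471355/866) = 5590684734067215/142024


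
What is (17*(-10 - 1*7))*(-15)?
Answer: 4335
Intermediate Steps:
(17*(-10 - 1*7))*(-15) = (17*(-10 - 7))*(-15) = (17*(-17))*(-15) = -289*(-15) = 4335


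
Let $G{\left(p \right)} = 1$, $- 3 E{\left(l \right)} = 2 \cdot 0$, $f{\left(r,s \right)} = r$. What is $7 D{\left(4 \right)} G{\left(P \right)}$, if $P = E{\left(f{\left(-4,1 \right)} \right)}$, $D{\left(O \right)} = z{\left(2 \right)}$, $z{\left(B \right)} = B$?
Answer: $14$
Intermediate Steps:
$D{\left(O \right)} = 2$
$E{\left(l \right)} = 0$ ($E{\left(l \right)} = - \frac{2 \cdot 0}{3} = \left(- \frac{1}{3}\right) 0 = 0$)
$P = 0$
$7 D{\left(4 \right)} G{\left(P \right)} = 7 \cdot 2 \cdot 1 = 14 \cdot 1 = 14$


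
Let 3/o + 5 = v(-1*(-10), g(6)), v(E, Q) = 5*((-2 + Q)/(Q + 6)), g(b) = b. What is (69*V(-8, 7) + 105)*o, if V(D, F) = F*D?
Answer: 33831/10 ≈ 3383.1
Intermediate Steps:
V(D, F) = D*F
v(E, Q) = 5*(-2 + Q)/(6 + Q) (v(E, Q) = 5*((-2 + Q)/(6 + Q)) = 5*(-2 + Q)/(6 + Q))
o = -9/10 (o = 3/(-5 + 5*(-2 + 6)/(6 + 6)) = 3/(-5 + 5*4/12) = 3/(-5 + 5*(1/12)*4) = 3/(-5 + 5/3) = 3/(-10/3) = 3*(-3/10) = -9/10 ≈ -0.90000)
(69*V(-8, 7) + 105)*o = (69*(-8*7) + 105)*(-9/10) = (69*(-56) + 105)*(-9/10) = (-3864 + 105)*(-9/10) = -3759*(-9/10) = 33831/10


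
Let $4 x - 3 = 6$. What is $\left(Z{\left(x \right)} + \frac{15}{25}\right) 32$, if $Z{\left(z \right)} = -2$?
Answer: $- \frac{224}{5} \approx -44.8$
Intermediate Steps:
$x = \frac{9}{4}$ ($x = \frac{3}{4} + \frac{1}{4} \cdot 6 = \frac{3}{4} + \frac{3}{2} = \frac{9}{4} \approx 2.25$)
$\left(Z{\left(x \right)} + \frac{15}{25}\right) 32 = \left(-2 + \frac{15}{25}\right) 32 = \left(-2 + 15 \cdot \frac{1}{25}\right) 32 = \left(-2 + \frac{3}{5}\right) 32 = \left(- \frac{7}{5}\right) 32 = - \frac{224}{5}$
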